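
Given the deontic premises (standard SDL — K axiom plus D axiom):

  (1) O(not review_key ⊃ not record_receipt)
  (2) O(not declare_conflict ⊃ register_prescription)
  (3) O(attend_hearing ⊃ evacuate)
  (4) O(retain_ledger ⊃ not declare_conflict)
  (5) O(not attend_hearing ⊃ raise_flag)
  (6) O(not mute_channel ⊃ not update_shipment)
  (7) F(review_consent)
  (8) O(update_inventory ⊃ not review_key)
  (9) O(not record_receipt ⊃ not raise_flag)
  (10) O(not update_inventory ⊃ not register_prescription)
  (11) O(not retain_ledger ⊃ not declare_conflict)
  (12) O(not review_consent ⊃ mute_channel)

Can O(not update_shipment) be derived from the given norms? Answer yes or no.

Premise 6 is O(not mute_channel ⊃ not update_shipment), but O(not mute_channel) is not derivable from the premises, so it does not yield O(not update_shipment).
No other premise forces O(not update_shipment). An ideal world satisfying every premise can still have not update_shipment false, so O(not update_shipment) is not derivable.

No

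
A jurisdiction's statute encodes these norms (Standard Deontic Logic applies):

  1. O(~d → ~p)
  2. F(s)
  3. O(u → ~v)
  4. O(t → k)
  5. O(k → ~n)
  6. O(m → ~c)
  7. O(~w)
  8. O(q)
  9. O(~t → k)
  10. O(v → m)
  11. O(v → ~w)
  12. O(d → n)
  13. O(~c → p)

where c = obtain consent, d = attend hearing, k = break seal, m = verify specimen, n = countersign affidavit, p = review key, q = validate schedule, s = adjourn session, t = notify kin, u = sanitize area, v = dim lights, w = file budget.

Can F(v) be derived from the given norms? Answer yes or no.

Premises 4 and 9 are O(t → k) and O(~t → k); every ideal world satisfies t or ~t, so in either case k holds — hence O(k).
With premise 5, O(k → ~n), the K-axiom yields O(~n).
The contrapositive of premise 12 (O(d → n)) is O(~n → ~d), and O(~n) is already established, so O(~d).
Premise 1 is O(~d → ~p); since O(~d), deontic closure gives O(~p).
Premise 13, O(~c → p), contraposes to O(~p → c); with O(~p) we get O(c).
The contrapositive of premise 6 (O(m → ~c)) is O(c → ~m), and O(c) is already established, so O(~m).
Premise 10, O(v → m), contraposes to O(~m → ~v); with O(~m) we get O(~v).
Premises 2, 3, 7, 8, 11 do not contribute to this derivation.
So O(~v) holds, i.e. F(v). The claim follows.

Yes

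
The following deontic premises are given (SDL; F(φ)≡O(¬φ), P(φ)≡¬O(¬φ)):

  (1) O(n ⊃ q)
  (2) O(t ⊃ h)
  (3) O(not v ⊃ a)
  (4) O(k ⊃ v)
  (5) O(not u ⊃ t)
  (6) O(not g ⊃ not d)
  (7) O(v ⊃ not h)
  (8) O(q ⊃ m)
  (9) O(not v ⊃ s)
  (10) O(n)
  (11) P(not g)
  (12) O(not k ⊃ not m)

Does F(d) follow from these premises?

No

Premise 6 is O(not g ⊃ not d), but O(not g) is not derivable from the premises (the permission P(not g) asserts only not O(g), not O(not g)), so it does not yield O(not d).
No other premise forces O(not d). An ideal world satisfying every premise can still have d true, so F(d) is not derivable.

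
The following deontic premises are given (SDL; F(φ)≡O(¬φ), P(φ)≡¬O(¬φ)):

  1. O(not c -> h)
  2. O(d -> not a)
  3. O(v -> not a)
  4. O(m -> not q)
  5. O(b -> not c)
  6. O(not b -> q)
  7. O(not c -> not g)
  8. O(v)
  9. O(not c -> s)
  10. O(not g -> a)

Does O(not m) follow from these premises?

Yes

From premise 8 we have O(v).
Applying K to premise 3 (O(v -> not a)) and O(v) yields O(not a).
Premise 10, O(not g -> a), contraposes to O(not a -> g); with O(not a) we get O(g).
Premise 7 is O(not c -> not g); contrapositively O(g -> c). Since O(g) holds, K gives O(c).
Premise 5 is O(b -> not c); contrapositively O(c -> not b). Since O(c) holds, K gives O(not b).
With premise 6, O(not b -> q), the K-axiom yields O(q).
Premise 4 is O(m -> not q); contrapositively O(q -> not m). Since O(q) holds, K gives O(not m).
Premises 1, 2, 9 do not contribute to this derivation.
So O(not m) follows.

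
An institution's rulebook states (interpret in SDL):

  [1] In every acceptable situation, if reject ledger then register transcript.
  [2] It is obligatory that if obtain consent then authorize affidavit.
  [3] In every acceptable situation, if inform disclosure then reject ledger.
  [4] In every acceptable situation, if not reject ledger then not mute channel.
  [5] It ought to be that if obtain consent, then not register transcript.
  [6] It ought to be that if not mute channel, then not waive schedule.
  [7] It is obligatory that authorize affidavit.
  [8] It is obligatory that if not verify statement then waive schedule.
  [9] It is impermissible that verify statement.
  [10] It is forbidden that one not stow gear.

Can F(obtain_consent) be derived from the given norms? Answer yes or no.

Yes

Premise 9, F(verify_statement), is equivalent to O(¬verify_statement).
Premise 8 is O(¬verify_statement → waive_schedule); since O(¬verify_statement), deontic closure gives O(waive_schedule).
Premise 6 is O(¬mute_channel → ¬waive_schedule); contrapositively O(waive_schedule → mute_channel). Since O(waive_schedule) holds, K gives O(mute_channel).
Premise 4, O(¬reject_ledger → ¬mute_channel), contraposes to O(mute_channel → reject_ledger); with O(mute_channel) we get O(reject_ledger).
Premise 1 is O(reject_ledger → register_transcript); since O(reject_ledger), deontic closure gives O(register_transcript).
Premise 5, O(obtain_consent → ¬register_transcript), contraposes to O(register_transcript → ¬obtain_consent); with O(register_transcript) we get O(¬obtain_consent).
Premises 2, 3, 7, 10 do not contribute to this derivation.
So O(¬obtain_consent) holds, i.e. F(obtain_consent). The claim follows.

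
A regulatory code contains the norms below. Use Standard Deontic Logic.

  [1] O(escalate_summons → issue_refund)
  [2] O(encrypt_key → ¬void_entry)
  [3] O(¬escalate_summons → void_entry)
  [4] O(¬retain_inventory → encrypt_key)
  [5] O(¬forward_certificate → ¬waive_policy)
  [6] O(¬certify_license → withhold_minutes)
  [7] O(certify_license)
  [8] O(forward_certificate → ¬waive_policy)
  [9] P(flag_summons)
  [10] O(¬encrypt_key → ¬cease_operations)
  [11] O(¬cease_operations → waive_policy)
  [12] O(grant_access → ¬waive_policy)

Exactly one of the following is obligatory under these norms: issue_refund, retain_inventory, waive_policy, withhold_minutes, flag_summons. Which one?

issue_refund

Premises 5 and 8 cover both cases: O(¬forward_certificate → ¬waive_policy) and O(forward_certificate → ¬waive_policy). Since ¬forward_certificate ∨ forward_certificate is a tautology, O(¬waive_policy) follows.
Premise 11, O(¬cease_operations → waive_policy), contraposes to O(¬waive_policy → cease_operations); with O(¬waive_policy) we get O(cease_operations).
The contrapositive of premise 10 (O(¬encrypt_key → ¬cease_operations)) is O(cease_operations → encrypt_key), and O(cease_operations) is already established, so O(encrypt_key).
Applying K to premise 2 (O(encrypt_key → ¬void_entry)) and O(encrypt_key) yields O(¬void_entry).
Premise 3 is O(¬escalate_summons → void_entry); contrapositively O(¬void_entry → escalate_summons). Since O(¬void_entry) holds, K gives O(escalate_summons).
With premise 1, O(escalate_summons → issue_refund), the K-axiom yields O(issue_refund).
So O(issue_refund) holds — issue_refund is obligatory. None of the other listed options is made obligatory by any chain of premises.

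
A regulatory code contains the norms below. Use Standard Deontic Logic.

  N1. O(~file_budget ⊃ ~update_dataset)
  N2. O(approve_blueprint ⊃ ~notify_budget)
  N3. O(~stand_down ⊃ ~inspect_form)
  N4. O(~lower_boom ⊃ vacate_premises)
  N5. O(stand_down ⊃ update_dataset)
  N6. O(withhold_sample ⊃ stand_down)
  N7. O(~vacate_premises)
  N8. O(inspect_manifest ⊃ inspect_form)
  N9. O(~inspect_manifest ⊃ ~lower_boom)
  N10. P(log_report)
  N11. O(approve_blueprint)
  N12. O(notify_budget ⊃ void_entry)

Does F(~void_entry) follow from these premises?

No

Premise 12 is O(notify_budget ⊃ void_entry), but O(notify_budget) is not derivable from the premises, so it does not yield O(void_entry).
No other premise forces O(void_entry). An ideal world satisfying every premise can still have ~void_entry true, so F(~void_entry) is not derivable.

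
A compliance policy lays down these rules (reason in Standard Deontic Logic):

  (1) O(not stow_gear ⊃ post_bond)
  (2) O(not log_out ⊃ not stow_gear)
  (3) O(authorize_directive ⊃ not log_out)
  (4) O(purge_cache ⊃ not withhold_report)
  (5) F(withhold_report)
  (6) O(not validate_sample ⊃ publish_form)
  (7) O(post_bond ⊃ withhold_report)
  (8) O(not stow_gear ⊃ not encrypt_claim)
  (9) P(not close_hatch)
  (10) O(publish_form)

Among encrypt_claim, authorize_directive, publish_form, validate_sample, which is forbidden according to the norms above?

authorize_directive

F(withhold_report) at premise 5 means O(not withhold_report).
Premise 7, O(post_bond ⊃ withhold_report), contraposes to O(not withhold_report ⊃ not post_bond); with O(not withhold_report) we get O(not post_bond).
Premise 1 is O(not stow_gear ⊃ post_bond); contrapositively O(not post_bond ⊃ stow_gear). Since O(not post_bond) holds, K gives O(stow_gear).
The contrapositive of premise 2 (O(not log_out ⊃ not stow_gear)) is O(stow_gear ⊃ log_out), and O(stow_gear) is already established, so O(log_out).
Premise 3 is O(authorize_directive ⊃ not log_out); contrapositively O(log_out ⊃ not authorize_directive). Since O(log_out) holds, K gives O(not authorize_directive).
So O(not authorize_directive) holds, i.e. authorize_directive is forbidden. None of the other listed options is forbidden under the premises.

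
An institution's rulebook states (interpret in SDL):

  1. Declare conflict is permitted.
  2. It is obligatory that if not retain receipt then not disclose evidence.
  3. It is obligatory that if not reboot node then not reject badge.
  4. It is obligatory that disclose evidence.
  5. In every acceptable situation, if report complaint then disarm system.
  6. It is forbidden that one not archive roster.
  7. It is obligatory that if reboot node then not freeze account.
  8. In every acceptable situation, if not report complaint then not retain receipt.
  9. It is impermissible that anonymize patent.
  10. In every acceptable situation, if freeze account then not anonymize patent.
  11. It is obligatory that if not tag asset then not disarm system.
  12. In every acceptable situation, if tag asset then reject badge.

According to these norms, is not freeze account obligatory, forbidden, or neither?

From premise 4 we have O(disclose_evidence).
Premise 2 is O(¬retain_receipt → ¬disclose_evidence); contrapositively O(disclose_evidence → retain_receipt). Since O(disclose_evidence) holds, K gives O(retain_receipt).
The contrapositive of premise 8 (O(¬report_complaint → ¬retain_receipt)) is O(retain_receipt → report_complaint), and O(retain_receipt) is already established, so O(report_complaint).
Premise 5 is O(report_complaint → disarm_system); since O(report_complaint), deontic closure gives O(disarm_system).
The contrapositive of premise 11 (O(¬tag_asset → ¬disarm_system)) is O(disarm_system → tag_asset), and O(disarm_system) is already established, so O(tag_asset).
Applying K to premise 12 (O(tag_asset → reject_badge)) and O(tag_asset) yields O(reject_badge).
Premise 3 is O(¬reboot_node → ¬reject_badge); contrapositively O(reject_badge → reboot_node). Since O(reject_badge) holds, K gives O(reboot_node).
Applying K to premise 7 (O(reboot_node → ¬freeze_account)) and O(reboot_node) yields O(¬freeze_account).
Premises 1, 6, 9, 10 do not contribute to this derivation.
Hence ¬freeze_account is obligatory.

Obligatory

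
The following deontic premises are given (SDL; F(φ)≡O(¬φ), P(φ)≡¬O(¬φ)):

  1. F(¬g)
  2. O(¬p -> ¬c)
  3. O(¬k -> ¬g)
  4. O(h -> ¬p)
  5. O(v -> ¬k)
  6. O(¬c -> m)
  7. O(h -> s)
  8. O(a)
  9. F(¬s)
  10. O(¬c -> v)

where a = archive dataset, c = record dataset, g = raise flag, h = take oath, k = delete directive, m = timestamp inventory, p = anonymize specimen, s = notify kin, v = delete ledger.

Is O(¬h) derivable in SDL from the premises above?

Premise 1, F(¬g), is equivalent to O(g).
Premise 3 is O(¬k -> ¬g); contrapositively O(g -> k). Since O(g) holds, K gives O(k).
Premise 5, O(v -> ¬k), contraposes to O(k -> ¬v); with O(k) we get O(¬v).
The contrapositive of premise 10 (O(¬c -> v)) is O(¬v -> c), and O(¬v) is already established, so O(c).
Premise 2, O(¬p -> ¬c), contraposes to O(c -> p); with O(c) we get O(p).
The contrapositive of premise 4 (O(h -> ¬p)) is O(p -> ¬h), and O(p) is already established, so O(¬h).
Premises 6, 7, 8, 9 do not contribute to this derivation.
So O(¬h) follows.

Yes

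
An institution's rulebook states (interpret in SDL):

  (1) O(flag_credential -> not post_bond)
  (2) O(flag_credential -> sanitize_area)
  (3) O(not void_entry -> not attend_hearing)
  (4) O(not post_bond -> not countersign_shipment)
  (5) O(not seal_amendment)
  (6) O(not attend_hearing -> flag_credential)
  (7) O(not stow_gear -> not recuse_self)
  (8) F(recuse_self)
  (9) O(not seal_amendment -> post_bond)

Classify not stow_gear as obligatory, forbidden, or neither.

Premise 7 is O(not stow_gear -> not recuse_self); even if O(not recuse_self) held, inferring O(not stow_gear) would be affirming the consequent — invalid.
No premise or chain of K-axiom applications forces O(not stow_gear), and none forces O(stow_gear). So not stow_gear is neither obligatory nor forbidden under these norms.

Neither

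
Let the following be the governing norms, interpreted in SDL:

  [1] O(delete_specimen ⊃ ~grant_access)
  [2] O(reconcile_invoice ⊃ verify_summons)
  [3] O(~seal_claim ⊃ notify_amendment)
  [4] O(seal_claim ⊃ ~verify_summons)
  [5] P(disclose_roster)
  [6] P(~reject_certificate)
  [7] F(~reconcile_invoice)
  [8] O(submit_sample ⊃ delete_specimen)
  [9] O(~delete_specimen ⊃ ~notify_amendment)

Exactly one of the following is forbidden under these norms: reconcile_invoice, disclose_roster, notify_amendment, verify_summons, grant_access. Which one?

F(~reconcile_invoice) at premise 7 means O(reconcile_invoice).
Premise 2 is O(reconcile_invoice ⊃ verify_summons); since O(reconcile_invoice), deontic closure gives O(verify_summons).
The contrapositive of premise 4 (O(seal_claim ⊃ ~verify_summons)) is O(verify_summons ⊃ ~seal_claim), and O(verify_summons) is already established, so O(~seal_claim).
Applying K to premise 3 (O(~seal_claim ⊃ notify_amendment)) and O(~seal_claim) yields O(notify_amendment).
Premise 9 is O(~delete_specimen ⊃ ~notify_amendment); contrapositively O(notify_amendment ⊃ delete_specimen). Since O(notify_amendment) holds, K gives O(delete_specimen).
From O(delete_specimen) and premise 1, O(delete_specimen ⊃ ~grant_access), we obtain O(~grant_access).
So O(~grant_access) holds, i.e. grant_access is forbidden. None of the other listed options is forbidden under the premises.

grant_access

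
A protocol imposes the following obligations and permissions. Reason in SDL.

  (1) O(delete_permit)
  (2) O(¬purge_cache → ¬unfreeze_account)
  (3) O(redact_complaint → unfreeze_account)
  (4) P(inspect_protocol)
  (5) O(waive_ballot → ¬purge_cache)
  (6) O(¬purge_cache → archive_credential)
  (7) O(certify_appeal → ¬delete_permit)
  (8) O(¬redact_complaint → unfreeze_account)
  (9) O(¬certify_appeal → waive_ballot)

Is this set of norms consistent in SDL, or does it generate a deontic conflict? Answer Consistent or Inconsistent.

Inconsistent

Premises 3 and 8 are O(redact_complaint → unfreeze_account) and O(¬redact_complaint → unfreeze_account); every ideal world satisfies redact_complaint or ¬redact_complaint, so in either case unfreeze_account holds — hence O(unfreeze_account).
Premise 2 is O(¬purge_cache → ¬unfreeze_account); contrapositively O(unfreeze_account → purge_cache). Since O(unfreeze_account) holds, K gives O(purge_cache).
Premise 5, O(waive_ballot → ¬purge_cache), contraposes to O(purge_cache → ¬waive_ballot); with O(purge_cache) we get O(¬waive_ballot).
The contrapositive of premise 9 (O(¬certify_appeal → waive_ballot)) is O(¬waive_ballot → certify_appeal), and O(¬waive_ballot) is already established, so O(certify_appeal).
Applying K to premise 7 (O(certify_appeal → ¬delete_permit)) and O(certify_appeal) yields O(¬delete_permit).
But premise 1 directly asserts O(delete_permit).
We now have both O(¬delete_permit) and O(delete_permit) — delete_permit is simultaneously obligatory and forbidden, violating the D-axiom.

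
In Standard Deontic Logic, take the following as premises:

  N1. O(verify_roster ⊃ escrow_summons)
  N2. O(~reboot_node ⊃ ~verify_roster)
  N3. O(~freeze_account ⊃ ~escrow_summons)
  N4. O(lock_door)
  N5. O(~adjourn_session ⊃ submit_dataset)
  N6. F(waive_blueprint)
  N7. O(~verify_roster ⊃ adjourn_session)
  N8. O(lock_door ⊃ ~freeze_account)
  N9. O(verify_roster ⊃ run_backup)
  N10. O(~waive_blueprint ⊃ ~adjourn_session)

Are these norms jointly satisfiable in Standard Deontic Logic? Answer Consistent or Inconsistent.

Inconsistent

Premise 4 states O(lock_door) outright.
Premise 8 is O(lock_door ⊃ ~freeze_account); since O(lock_door), deontic closure gives O(~freeze_account).
Applying K to premise 3 (O(~freeze_account ⊃ ~escrow_summons)) and O(~freeze_account) yields O(~escrow_summons).
The contrapositive of premise 1 (O(verify_roster ⊃ escrow_summons)) is O(~escrow_summons ⊃ ~verify_roster), and O(~escrow_summons) is already established, so O(~verify_roster).
From O(~verify_roster) and premise 7, O(~verify_roster ⊃ adjourn_session), we obtain O(adjourn_session).
Premise 10 is O(~waive_blueprint ⊃ ~adjourn_session); contrapositively O(adjourn_session ⊃ waive_blueprint). Since O(adjourn_session) holds, K gives O(waive_blueprint).
Yet premise 6 is F(waive_blueprint), i.e. O(~waive_blueprint).
We now have both O(waive_blueprint) and O(~waive_blueprint) — waive_blueprint is simultaneously obligatory and forbidden, violating the D-axiom.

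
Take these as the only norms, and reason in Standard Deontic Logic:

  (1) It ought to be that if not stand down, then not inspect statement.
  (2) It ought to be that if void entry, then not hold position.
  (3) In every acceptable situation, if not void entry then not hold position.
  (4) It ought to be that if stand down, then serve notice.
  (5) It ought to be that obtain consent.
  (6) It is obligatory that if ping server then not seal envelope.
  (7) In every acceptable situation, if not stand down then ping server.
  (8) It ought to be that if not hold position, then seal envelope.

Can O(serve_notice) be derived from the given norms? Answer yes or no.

By case analysis on void_entry: premise 2 gives O(void_entry → ¬hold_position) and premise 3 gives O(¬void_entry → ¬hold_position), so O(¬hold_position) either way.
From O(¬hold_position) and premise 8, O(¬hold_position → seal_envelope), we obtain O(seal_envelope).
Premise 6 is O(ping_server → ¬seal_envelope); contrapositively O(seal_envelope → ¬ping_server). Since O(seal_envelope) holds, K gives O(¬ping_server).
The contrapositive of premise 7 (O(¬stand_down → ping_server)) is O(¬ping_server → stand_down), and O(¬ping_server) is already established, so O(stand_down).
From O(stand_down) and premise 4, O(stand_down → serve_notice), we obtain O(serve_notice).
Premises 1, 5 do not contribute to this derivation.
So O(serve_notice) follows.

Yes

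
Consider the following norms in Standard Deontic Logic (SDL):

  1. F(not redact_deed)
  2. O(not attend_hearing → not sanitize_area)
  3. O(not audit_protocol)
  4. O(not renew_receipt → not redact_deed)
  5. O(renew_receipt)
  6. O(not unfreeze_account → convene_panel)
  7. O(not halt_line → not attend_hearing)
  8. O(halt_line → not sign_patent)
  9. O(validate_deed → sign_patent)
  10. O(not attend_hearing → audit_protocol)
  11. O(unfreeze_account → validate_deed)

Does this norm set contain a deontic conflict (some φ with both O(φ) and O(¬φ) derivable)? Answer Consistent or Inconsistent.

Consistent

Premise 4 is O(not renew_receipt → not redact_deed), but O(not renew_receipt) is not derivable from the premises, so it does not yield O(not redact_deed).
So O(not redact_deed) is not derivable, and the apparent clash with O(redact_deed) does not arise.
A world satisfying every obligation exists (e.g. attend_hearing=true, audit_protocol=false, convene_panel=true, halt_line=true, redact_deed=true, renew_receipt=true, sanitize_area=false, sign_patent=false, unfreeze_account=false, validate_deed=false); no atom is both obligatory and forbidden, so the set is consistent.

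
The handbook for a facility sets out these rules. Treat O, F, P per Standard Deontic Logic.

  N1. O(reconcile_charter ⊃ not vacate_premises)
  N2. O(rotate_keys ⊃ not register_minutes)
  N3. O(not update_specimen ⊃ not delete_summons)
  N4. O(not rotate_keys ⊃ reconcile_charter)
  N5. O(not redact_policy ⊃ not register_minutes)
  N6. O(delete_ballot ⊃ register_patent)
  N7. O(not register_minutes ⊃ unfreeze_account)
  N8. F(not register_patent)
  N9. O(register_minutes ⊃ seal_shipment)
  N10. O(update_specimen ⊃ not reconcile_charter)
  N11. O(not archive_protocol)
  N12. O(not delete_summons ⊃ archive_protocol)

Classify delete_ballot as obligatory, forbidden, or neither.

Premise 6 is O(delete_ballot ⊃ register_patent); even if O(register_patent) held, inferring O(delete_ballot) would be affirming the consequent — invalid.
No premise or chain of K-axiom applications forces O(delete_ballot), and none forces O(not delete_ballot). So delete_ballot is neither obligatory nor forbidden under these norms.

Neither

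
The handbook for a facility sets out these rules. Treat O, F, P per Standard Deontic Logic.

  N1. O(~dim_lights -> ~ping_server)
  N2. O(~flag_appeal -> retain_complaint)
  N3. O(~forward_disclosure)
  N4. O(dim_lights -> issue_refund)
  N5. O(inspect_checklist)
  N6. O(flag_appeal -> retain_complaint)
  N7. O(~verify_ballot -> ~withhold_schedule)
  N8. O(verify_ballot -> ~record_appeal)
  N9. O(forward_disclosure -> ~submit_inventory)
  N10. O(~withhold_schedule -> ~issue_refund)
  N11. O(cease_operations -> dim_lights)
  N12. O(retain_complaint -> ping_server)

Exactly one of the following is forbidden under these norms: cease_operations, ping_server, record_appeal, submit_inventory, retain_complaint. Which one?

record_appeal

Premises 6 and 2 are O(flag_appeal -> retain_complaint) and O(~flag_appeal -> retain_complaint); every ideal world satisfies flag_appeal or ~flag_appeal, so in either case retain_complaint holds — hence O(retain_complaint).
Premise 12 is O(retain_complaint -> ping_server); since O(retain_complaint), deontic closure gives O(ping_server).
Premise 1 is O(~dim_lights -> ~ping_server); contrapositively O(ping_server -> dim_lights). Since O(ping_server) holds, K gives O(dim_lights).
With premise 4, O(dim_lights -> issue_refund), the K-axiom yields O(issue_refund).
Premise 10, O(~withhold_schedule -> ~issue_refund), contraposes to O(issue_refund -> withhold_schedule); with O(issue_refund) we get O(withhold_schedule).
Premise 7, O(~verify_ballot -> ~withhold_schedule), contraposes to O(withhold_schedule -> verify_ballot); with O(withhold_schedule) we get O(verify_ballot).
From O(verify_ballot) and premise 8, O(verify_ballot -> ~record_appeal), we obtain O(~record_appeal).
So O(~record_appeal) holds, i.e. record_appeal is forbidden. None of the other listed options is forbidden under the premises.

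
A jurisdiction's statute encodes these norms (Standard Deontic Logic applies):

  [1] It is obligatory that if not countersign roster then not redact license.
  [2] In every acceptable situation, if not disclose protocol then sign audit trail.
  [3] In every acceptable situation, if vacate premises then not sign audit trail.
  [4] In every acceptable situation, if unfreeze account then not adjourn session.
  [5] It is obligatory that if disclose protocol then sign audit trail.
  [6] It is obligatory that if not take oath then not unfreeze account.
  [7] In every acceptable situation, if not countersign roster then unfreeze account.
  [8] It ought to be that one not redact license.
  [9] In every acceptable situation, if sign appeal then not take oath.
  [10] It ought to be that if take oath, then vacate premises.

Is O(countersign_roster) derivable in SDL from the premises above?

By case analysis on disclose_protocol: premise 5 gives O(disclose_protocol → sign_audit_trail) and premise 2 gives O(¬disclose_protocol → sign_audit_trail), so O(sign_audit_trail) either way.
The contrapositive of premise 3 (O(vacate_premises → ¬sign_audit_trail)) is O(sign_audit_trail → ¬vacate_premises), and O(sign_audit_trail) is already established, so O(¬vacate_premises).
The contrapositive of premise 10 (O(take_oath → vacate_premises)) is O(¬vacate_premises → ¬take_oath), and O(¬vacate_premises) is already established, so O(¬take_oath).
Premise 6 is O(¬take_oath → ¬unfreeze_account); since O(¬take_oath), deontic closure gives O(¬unfreeze_account).
Premise 7 is O(¬countersign_roster → unfreeze_account); contrapositively O(¬unfreeze_account → countersign_roster). Since O(¬unfreeze_account) holds, K gives O(countersign_roster).
Premises 1, 4, 8, 9 do not contribute to this derivation.
So O(countersign_roster) follows.

Yes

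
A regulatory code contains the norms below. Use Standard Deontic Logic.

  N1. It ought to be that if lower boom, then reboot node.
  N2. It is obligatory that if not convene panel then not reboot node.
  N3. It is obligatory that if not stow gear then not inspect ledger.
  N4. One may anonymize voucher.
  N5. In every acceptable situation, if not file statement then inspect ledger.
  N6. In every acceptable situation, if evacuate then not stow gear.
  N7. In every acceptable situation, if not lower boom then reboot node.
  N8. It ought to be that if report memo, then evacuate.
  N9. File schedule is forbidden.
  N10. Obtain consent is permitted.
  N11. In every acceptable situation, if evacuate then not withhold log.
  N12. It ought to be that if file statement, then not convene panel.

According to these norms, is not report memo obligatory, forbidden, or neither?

Premises 1 and 7 are O(lower_boom → reboot_node) and O(¬lower_boom → reboot_node); every ideal world satisfies lower_boom or ¬lower_boom, so in either case reboot_node holds — hence O(reboot_node).
Premise 2, O(¬convene_panel → ¬reboot_node), contraposes to O(reboot_node → convene_panel); with O(reboot_node) we get O(convene_panel).
The contrapositive of premise 12 (O(file_statement → ¬convene_panel)) is O(convene_panel → ¬file_statement), and O(convene_panel) is already established, so O(¬file_statement).
Applying K to premise 5 (O(¬file_statement → inspect_ledger)) and O(¬file_statement) yields O(inspect_ledger).
The contrapositive of premise 3 (O(¬stow_gear → ¬inspect_ledger)) is O(inspect_ledger → stow_gear), and O(inspect_ledger) is already established, so O(stow_gear).
The contrapositive of premise 6 (O(evacuate → ¬stow_gear)) is O(stow_gear → ¬evacuate), and O(stow_gear) is already established, so O(¬evacuate).
Premise 8 is O(report_memo → evacuate); contrapositively O(¬evacuate → ¬report_memo). Since O(¬evacuate) holds, K gives O(¬report_memo).
Premises 4, 9, 10, 11 do not contribute to this derivation.
Hence ¬report_memo is obligatory.

Obligatory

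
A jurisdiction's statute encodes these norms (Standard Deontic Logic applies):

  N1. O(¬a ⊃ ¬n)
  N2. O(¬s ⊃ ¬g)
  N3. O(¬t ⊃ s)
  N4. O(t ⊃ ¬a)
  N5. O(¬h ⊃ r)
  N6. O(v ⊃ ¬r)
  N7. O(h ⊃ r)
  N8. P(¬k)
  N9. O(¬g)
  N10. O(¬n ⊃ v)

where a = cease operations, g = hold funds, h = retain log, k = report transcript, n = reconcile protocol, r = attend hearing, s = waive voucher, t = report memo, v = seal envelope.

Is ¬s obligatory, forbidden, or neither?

Forbidden

Premises 5 and 7 are O(¬h ⊃ r) and O(h ⊃ r); every ideal world satisfies ¬h or h, so in either case r holds — hence O(r).
The contrapositive of premise 6 (O(v ⊃ ¬r)) is O(r ⊃ ¬v), and O(r) is already established, so O(¬v).
Premise 10 is O(¬n ⊃ v); contrapositively O(¬v ⊃ n). Since O(¬v) holds, K gives O(n).
Premise 1 is O(¬a ⊃ ¬n); contrapositively O(n ⊃ a). Since O(n) holds, K gives O(a).
Premise 4 is O(t ⊃ ¬a); contrapositively O(a ⊃ ¬t). Since O(a) holds, K gives O(¬t).
Applying K to premise 3 (O(¬t ⊃ s)) and O(¬t) yields O(s).
Premises 2, 8, 9 do not contribute to this derivation.
Thus O(s), which is F(¬s): ¬s is forbidden.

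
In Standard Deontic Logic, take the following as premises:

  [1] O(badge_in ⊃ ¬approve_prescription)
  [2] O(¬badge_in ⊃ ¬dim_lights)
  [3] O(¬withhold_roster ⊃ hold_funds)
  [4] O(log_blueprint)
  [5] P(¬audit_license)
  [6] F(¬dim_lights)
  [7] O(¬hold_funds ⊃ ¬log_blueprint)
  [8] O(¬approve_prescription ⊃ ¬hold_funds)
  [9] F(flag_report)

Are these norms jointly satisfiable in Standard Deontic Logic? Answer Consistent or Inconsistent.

Inconsistent

Premise 4 states O(log_blueprint) outright.
Premise 7 is O(¬hold_funds ⊃ ¬log_blueprint); contrapositively O(log_blueprint ⊃ hold_funds). Since O(log_blueprint) holds, K gives O(hold_funds).
The contrapositive of premise 8 (O(¬approve_prescription ⊃ ¬hold_funds)) is O(hold_funds ⊃ approve_prescription), and O(hold_funds) is already established, so O(approve_prescription).
Premise 1 is O(badge_in ⊃ ¬approve_prescription); contrapositively O(approve_prescription ⊃ ¬badge_in). Since O(approve_prescription) holds, K gives O(¬badge_in).
Applying K to premise 2 (O(¬badge_in ⊃ ¬dim_lights)) and O(¬badge_in) yields O(¬dim_lights).
Yet premise 6 is F(¬dim_lights), i.e. O(dim_lights).
We now have both O(¬dim_lights) and O(dim_lights) — dim_lights is simultaneously obligatory and forbidden, violating the D-axiom.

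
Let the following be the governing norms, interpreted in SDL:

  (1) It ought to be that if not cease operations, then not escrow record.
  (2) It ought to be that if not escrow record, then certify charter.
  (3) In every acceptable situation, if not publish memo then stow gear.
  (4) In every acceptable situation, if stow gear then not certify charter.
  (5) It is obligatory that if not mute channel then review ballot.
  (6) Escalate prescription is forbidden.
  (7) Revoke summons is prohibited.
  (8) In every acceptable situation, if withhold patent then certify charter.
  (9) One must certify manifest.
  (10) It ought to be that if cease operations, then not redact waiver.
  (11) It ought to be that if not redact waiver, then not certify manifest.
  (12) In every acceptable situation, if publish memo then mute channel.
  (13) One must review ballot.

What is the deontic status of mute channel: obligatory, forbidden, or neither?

Premise 9 gives O(certify_manifest).
Premise 11 is O(¬redact_waiver → ¬certify_manifest); contrapositively O(certify_manifest → redact_waiver). Since O(certify_manifest) holds, K gives O(redact_waiver).
Premise 10, O(cease_operations → ¬redact_waiver), contraposes to O(redact_waiver → ¬cease_operations); with O(redact_waiver) we get O(¬cease_operations).
Applying K to premise 1 (O(¬cease_operations → ¬escrow_record)) and O(¬cease_operations) yields O(¬escrow_record).
Premise 2 is O(¬escrow_record → certify_charter); since O(¬escrow_record), deontic closure gives O(certify_charter).
The contrapositive of premise 4 (O(stow_gear → ¬certify_charter)) is O(certify_charter → ¬stow_gear), and O(certify_charter) is already established, so O(¬stow_gear).
Premise 3, O(¬publish_memo → stow_gear), contraposes to O(¬stow_gear → publish_memo); with O(¬stow_gear) we get O(publish_memo).
From O(publish_memo) and premise 12, O(publish_memo → mute_channel), we obtain O(mute_channel).
Premises 5, 6, 7, 8, 13 do not contribute to this derivation.
Hence mute_channel is obligatory.

Obligatory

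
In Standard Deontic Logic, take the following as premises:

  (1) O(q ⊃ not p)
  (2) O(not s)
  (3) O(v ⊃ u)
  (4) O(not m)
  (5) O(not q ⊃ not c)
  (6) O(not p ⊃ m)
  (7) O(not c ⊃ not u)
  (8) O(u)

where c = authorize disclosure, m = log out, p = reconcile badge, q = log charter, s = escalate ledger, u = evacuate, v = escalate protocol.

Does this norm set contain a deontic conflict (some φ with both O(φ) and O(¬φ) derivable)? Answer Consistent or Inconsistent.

Inconsistent

From premise 8 we have O(u).
Premise 7 is O(not c ⊃ not u); contrapositively O(u ⊃ c). Since O(u) holds, K gives O(c).
Premise 5 is O(not q ⊃ not c); contrapositively O(c ⊃ q). Since O(c) holds, K gives O(q).
With premise 1, O(q ⊃ not p), the K-axiom yields O(not p).
Applying K to premise 6 (O(not p ⊃ m)) and O(not p) yields O(m).
However, premise 4 gives O(not m).
We now have both O(m) and O(not m) — m is simultaneously obligatory and forbidden, violating the D-axiom.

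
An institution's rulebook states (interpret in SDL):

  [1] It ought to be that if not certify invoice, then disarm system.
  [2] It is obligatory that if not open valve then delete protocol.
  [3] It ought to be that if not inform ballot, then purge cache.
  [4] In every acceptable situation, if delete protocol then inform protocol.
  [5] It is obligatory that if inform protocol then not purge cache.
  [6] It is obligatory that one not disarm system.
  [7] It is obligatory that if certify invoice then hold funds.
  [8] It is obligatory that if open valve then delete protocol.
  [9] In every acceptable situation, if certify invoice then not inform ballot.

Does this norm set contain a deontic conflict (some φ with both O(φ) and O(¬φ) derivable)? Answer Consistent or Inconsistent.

Premises 8 and 2 cover both cases: O(open_valve → delete_protocol) and O(¬open_valve → delete_protocol). Since open_valve ∨ ¬open_valve is a tautology, O(delete_protocol) follows.
Premise 4 is O(delete_protocol → inform_protocol); since O(delete_protocol), deontic closure gives O(inform_protocol).
With premise 5, O(inform_protocol → ¬purge_cache), the K-axiom yields O(¬purge_cache).
Premise 3 is O(¬inform_ballot → purge_cache); contrapositively O(¬purge_cache → inform_ballot). Since O(¬purge_cache) holds, K gives O(inform_ballot).
The contrapositive of premise 9 (O(certify_invoice → ¬inform_ballot)) is O(inform_ballot → ¬certify_invoice), and O(inform_ballot) is already established, so O(¬certify_invoice).
From O(¬certify_invoice) and premise 1, O(¬certify_invoice → disarm_system), we obtain O(disarm_system).
But premise 6 directly asserts O(¬disarm_system).
We now have both O(disarm_system) and O(¬disarm_system) — disarm_system is simultaneously obligatory and forbidden, violating the D-axiom.

Inconsistent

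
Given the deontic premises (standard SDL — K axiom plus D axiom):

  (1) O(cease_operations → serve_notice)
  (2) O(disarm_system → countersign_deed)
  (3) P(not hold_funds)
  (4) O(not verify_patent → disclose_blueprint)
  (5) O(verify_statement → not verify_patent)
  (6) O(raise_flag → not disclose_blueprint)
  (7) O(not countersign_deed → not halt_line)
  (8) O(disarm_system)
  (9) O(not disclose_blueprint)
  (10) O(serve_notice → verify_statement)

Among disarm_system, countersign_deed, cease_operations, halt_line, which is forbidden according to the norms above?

Premise 9 gives O(not disclose_blueprint).
Premise 4, O(not verify_patent → disclose_blueprint), contraposes to O(not disclose_blueprint → verify_patent); with O(not disclose_blueprint) we get O(verify_patent).
The contrapositive of premise 5 (O(verify_statement → not verify_patent)) is O(verify_patent → not verify_statement), and O(verify_patent) is already established, so O(not verify_statement).
Premise 10 is O(serve_notice → verify_statement); contrapositively O(not verify_statement → not serve_notice). Since O(not verify_statement) holds, K gives O(not serve_notice).
Premise 1 is O(cease_operations → serve_notice); contrapositively O(not serve_notice → not cease_operations). Since O(not serve_notice) holds, K gives O(not cease_operations).
So O(not cease_operations) holds, i.e. cease_operations is forbidden. None of the other listed options is forbidden under the premises.

cease_operations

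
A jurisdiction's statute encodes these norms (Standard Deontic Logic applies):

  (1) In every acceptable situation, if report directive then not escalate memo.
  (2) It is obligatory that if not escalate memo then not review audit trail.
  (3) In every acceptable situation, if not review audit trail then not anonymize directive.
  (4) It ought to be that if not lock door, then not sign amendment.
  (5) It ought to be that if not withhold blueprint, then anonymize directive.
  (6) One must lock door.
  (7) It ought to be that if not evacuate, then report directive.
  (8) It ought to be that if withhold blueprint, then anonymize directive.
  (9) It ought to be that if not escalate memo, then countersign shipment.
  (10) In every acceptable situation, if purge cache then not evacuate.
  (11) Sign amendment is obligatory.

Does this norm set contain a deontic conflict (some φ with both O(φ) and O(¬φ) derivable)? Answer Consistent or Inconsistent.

Consistent

Premise 4 is O(¬lock_door → ¬sign_amendment), but O(¬lock_door) is not derivable from the premises, so it does not yield O(¬sign_amendment).
So O(¬sign_amendment) is not derivable, and the apparent clash with O(sign_amendment) does not arise.
A world satisfying every obligation exists (e.g. anonymize_directive=true, countersign_shipment=false, escalate_memo=true, evacuate=true, lock_door=true, purge_cache=false, report_directive=false, review_audit_trail=true, sign_amendment=true, withhold_blueprint=false); no atom is both obligatory and forbidden, so the set is consistent.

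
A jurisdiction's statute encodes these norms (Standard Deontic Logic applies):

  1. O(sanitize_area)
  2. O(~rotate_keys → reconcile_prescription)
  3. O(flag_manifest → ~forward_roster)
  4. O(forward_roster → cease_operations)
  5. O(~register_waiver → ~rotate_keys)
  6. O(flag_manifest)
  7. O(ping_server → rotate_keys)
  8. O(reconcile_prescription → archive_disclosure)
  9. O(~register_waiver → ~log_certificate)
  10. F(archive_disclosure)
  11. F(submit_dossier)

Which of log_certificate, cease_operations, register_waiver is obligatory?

Premise 10, F(archive_disclosure), is equivalent to O(~archive_disclosure).
Premise 8, O(reconcile_prescription → archive_disclosure), contraposes to O(~archive_disclosure → ~reconcile_prescription); with O(~archive_disclosure) we get O(~reconcile_prescription).
The contrapositive of premise 2 (O(~rotate_keys → reconcile_prescription)) is O(~reconcile_prescription → rotate_keys), and O(~reconcile_prescription) is already established, so O(rotate_keys).
Premise 5, O(~register_waiver → ~rotate_keys), contraposes to O(rotate_keys → register_waiver); with O(rotate_keys) we get O(register_waiver).
So O(register_waiver) holds — register_waiver is obligatory. None of the other listed options is made obligatory by any chain of premises.

register_waiver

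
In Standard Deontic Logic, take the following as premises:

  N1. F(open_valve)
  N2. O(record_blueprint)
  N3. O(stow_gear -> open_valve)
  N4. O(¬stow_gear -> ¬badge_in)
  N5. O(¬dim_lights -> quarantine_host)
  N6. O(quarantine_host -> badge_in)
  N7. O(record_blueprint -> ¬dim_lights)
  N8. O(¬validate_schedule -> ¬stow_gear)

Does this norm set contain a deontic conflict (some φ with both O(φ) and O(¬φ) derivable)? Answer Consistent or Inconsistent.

Inconsistent

Premise 1, F(open_valve), is equivalent to O(¬open_valve).
The contrapositive of premise 3 (O(stow_gear -> open_valve)) is O(¬open_valve -> ¬stow_gear), and O(¬open_valve) is already established, so O(¬stow_gear).
From O(¬stow_gear) and premise 4, O(¬stow_gear -> ¬badge_in), we obtain O(¬badge_in).
Premise 6 is O(quarantine_host -> badge_in); contrapositively O(¬badge_in -> ¬quarantine_host). Since O(¬badge_in) holds, K gives O(¬quarantine_host).
Premise 5 is O(¬dim_lights -> quarantine_host); contrapositively O(¬quarantine_host -> dim_lights). Since O(¬quarantine_host) holds, K gives O(dim_lights).
Premise 7, O(record_blueprint -> ¬dim_lights), contraposes to O(dim_lights -> ¬record_blueprint); with O(dim_lights) we get O(¬record_blueprint).
However, premise 2 gives O(record_blueprint).
We now have both O(¬record_blueprint) and O(record_blueprint) — record_blueprint is simultaneously obligatory and forbidden, violating the D-axiom.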